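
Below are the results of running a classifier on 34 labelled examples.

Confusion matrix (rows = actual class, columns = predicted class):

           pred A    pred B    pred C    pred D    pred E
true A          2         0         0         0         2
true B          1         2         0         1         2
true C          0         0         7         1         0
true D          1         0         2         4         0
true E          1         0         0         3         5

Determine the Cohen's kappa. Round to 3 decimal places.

0.476

Observed agreement pₒ = trace/N = 20/34 = 0.5882
Expected agreement pₑ = Σ (rowᵢ·colᵢ)/N² = (4·5 + 6·2 + 8·9 + 7·9 + 9·9)/34² = 0.2145
κ = (pₒ − pₑ)/(1 − pₑ) = (0.5882 − 0.2145)/(1 − 0.2145) = 0.476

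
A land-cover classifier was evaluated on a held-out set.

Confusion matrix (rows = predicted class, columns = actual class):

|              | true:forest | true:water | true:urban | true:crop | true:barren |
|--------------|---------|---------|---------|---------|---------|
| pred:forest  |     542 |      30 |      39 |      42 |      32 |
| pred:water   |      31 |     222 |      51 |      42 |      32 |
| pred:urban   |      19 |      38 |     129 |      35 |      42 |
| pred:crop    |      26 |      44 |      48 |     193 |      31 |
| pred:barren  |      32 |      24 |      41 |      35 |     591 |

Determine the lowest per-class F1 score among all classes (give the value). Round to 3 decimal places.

Per-class F1 score (2·TP/(2·TP+FP+FN)):
  forest: TP=542, FP=30+39+42+32=143, FN=31+19+26+32=108 → 1084/1335 = 0.8120
  water: TP=222, FP=31+51+42+32=156, FN=30+38+44+24=136 → 444/736 = 0.6033
  urban: TP=129, FP=19+38+35+42=134, FN=39+51+48+41=179 → 258/571 = 0.4518
  crop: TP=193, FP=26+44+48+31=149, FN=42+42+35+35=154 → 386/689 = 0.5602
  barren: TP=591, FP=32+24+41+35=132, FN=32+32+42+31=137 → 1182/1451 = 0.8146
Lowest is class 'urban' with F1 score = 0.452.

0.452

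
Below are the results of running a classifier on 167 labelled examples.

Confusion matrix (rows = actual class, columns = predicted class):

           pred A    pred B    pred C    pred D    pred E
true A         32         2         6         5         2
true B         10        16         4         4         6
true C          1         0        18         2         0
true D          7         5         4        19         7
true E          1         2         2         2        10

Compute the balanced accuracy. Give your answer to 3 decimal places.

Balanced accuracy = mean of per-class recall.
  A: recall = 32/47 = 0.6809
  B: recall = 16/40 = 0.4000
  C: recall = 18/21 = 0.8571
  D: recall = 19/42 = 0.4524
  E: recall = 10/17 = 0.5882
Mean = (0.6809 + 0.4000 + 0.8571 + 0.4524 + 0.5882) / 5 = 0.596

0.596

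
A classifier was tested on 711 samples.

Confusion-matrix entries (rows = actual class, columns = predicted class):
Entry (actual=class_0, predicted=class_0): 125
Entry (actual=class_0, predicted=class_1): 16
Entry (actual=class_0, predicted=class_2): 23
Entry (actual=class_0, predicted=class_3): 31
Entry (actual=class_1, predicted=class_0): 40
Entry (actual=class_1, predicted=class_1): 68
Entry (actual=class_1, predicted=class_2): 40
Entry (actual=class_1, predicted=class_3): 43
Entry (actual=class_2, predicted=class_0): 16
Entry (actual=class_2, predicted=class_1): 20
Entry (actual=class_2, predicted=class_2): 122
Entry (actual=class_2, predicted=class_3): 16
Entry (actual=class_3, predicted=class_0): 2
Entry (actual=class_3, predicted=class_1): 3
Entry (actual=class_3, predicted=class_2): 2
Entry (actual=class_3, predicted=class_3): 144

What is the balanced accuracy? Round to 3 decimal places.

Balanced accuracy = mean of per-class recall.
  class_0: recall = 125/195 = 0.6410
  class_1: recall = 68/191 = 0.3560
  class_2: recall = 122/174 = 0.7011
  class_3: recall = 144/151 = 0.9536
Mean = (0.6410 + 0.3560 + 0.7011 + 0.9536) / 4 = 0.663

0.663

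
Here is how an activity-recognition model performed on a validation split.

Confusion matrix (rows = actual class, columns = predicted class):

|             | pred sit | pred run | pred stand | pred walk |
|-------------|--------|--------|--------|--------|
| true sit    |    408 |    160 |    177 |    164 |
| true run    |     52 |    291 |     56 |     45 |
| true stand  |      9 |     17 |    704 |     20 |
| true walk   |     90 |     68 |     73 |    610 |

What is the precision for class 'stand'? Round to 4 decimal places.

Treat 'stand' as positive and all other classes as negative.
precision = TP/(TP+FP).
stand: TP=704, FP=177+56+73=306 → 704/1010 = 0.69703

0.6970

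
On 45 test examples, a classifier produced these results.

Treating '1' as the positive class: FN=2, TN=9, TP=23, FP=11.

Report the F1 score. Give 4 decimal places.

Precision = TP/(TP+FP) = 23/34 = 0.6765
Recall = TP/(TP+FN) = 23/25 = 0.9200
F1 = 2·TP/(2·TP+FP+FN) = 46/59 = 0.7797

0.7797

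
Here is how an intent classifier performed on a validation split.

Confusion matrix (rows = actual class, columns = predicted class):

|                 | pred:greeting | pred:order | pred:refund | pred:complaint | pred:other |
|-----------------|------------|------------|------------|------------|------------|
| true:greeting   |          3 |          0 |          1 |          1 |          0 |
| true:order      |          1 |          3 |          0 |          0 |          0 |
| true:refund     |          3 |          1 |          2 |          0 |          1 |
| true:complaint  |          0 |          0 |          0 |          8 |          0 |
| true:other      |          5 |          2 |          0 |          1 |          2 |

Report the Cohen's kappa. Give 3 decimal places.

Observed agreement pₒ = trace/N = 18/34 = 0.5294
Expected agreement pₑ = Σ (rowᵢ·colᵢ)/N² = (5·12 + 4·6 + 7·3 + 8·10 + 10·3)/34² = 0.1860
κ = (pₒ − pₑ)/(1 − pₑ) = (0.5294 − 0.1860)/(1 − 0.1860) = 0.422

0.422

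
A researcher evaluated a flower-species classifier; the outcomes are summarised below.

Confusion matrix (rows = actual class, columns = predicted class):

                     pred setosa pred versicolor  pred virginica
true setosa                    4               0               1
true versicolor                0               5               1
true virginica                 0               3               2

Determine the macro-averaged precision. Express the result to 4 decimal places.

0.7083

Per-class precision (TP/(TP+FP)):
  setosa: TP=4, FP=0+0=0 → 4/4 = 1.00000
  versicolor: TP=5, FP=0+3=3 → 5/8 = 0.62500
  virginica: TP=2, FP=1+1=2 → 2/4 = 0.50000
Macro-precision = mean = (1.00000 + 0.62500 + 0.50000) / 3 = 0.7083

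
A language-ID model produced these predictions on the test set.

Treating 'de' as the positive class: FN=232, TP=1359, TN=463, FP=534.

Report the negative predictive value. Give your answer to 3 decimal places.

NPV = TN/(TN+FN) = 463/(463+232) = 0.666

0.666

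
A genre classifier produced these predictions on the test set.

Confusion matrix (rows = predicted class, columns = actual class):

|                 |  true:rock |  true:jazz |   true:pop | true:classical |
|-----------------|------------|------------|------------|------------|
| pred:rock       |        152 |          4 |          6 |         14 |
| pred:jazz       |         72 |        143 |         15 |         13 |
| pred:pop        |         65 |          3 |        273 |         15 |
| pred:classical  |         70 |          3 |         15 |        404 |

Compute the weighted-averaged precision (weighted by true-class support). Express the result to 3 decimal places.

0.792

Per-class precision (TP/(TP+FP)):
  rock: TP=152, FP=4+6+14=24 → 152/176 = 0.8636
  jazz: TP=143, FP=72+15+13=100 → 143/243 = 0.5885
  pop: TP=273, FP=65+3+15=83 → 273/356 = 0.7669
  classical: TP=404, FP=70+3+15=88 → 404/492 = 0.8211
Weighted-precision = Σ (supportᵢ/N)·precisionᵢ with N=1267: (359/1267)·0.8636 + (153/1267)·0.5885 + (309/1267)·0.7669 + (446/1267)·0.8211 = 0.792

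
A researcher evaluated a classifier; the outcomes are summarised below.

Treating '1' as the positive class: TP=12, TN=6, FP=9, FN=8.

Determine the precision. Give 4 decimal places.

0.5714

Precision = TP/(TP+FP) = 12/(12+9) = 12/21 = 0.5714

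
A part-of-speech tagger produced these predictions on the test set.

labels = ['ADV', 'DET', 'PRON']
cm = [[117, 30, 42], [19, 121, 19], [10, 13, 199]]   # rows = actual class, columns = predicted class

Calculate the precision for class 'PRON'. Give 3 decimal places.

Take TP from the diagonal, FP from the rest of the 'PRON' prediction marginal, FN from the rest of the 'PRON' actual marginal.
precision = TP/(TP+FP).
PRON: TP=199, FP=42+19=61 → 199/260 = 0.7654

0.765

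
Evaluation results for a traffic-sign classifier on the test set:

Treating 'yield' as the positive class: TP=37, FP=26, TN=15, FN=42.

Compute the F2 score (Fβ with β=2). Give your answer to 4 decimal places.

Fβ = (1+β²)·TP / ((1+β²)·TP + β²·FN + FP), with β²=4
= 5·37 / (5·37 + 4·42 + 26) = 0.4881

0.4881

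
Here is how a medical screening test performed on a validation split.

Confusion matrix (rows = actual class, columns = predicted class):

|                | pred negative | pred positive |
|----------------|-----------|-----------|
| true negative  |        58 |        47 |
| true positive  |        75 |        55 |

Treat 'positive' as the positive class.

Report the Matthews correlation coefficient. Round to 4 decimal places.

-0.0246

MCC = (TP·TN − FP·FN) / √((TP+FP)(TP+FN)(TN+FP)(TN+FN))
Numerator = 55·58 − 47·75 = -335
Denominator = √(102·130·105·133) = √185175900 = 13607.9352
MCC = -335 / 13607.9352 = -0.0246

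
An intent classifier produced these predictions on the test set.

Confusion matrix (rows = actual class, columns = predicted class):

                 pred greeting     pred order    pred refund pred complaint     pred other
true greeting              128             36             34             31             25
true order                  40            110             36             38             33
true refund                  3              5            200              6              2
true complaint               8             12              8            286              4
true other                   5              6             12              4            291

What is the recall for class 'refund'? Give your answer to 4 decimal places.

One-vs-rest for 'refund': TP = diagonal; FP = other classes predicted 'refund'; FN = 'refund' predicted as other.
recall = TP/(TP+FN).
refund: TP=200, FN=3+5+6+2=16 → 200/216 = 0.92593

0.9259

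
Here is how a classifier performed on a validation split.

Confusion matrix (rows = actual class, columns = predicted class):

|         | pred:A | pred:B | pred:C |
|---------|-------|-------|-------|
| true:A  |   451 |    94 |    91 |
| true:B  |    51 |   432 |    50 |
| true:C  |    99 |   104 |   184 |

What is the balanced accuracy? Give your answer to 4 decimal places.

0.6650

Balanced accuracy = mean of per-class recall.
  A: recall = 451/636 = 0.70912
  B: recall = 432/533 = 0.81051
  C: recall = 184/387 = 0.47545
Mean = (0.70912 + 0.81051 + 0.47545) / 3 = 0.6650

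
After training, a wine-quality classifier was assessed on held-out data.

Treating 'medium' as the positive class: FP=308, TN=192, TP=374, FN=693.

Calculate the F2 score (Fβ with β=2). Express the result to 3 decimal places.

0.378

Fβ = (1+β²)·TP / ((1+β²)·TP + β²·FN + FP), with β²=4
= 5·374 / (5·374 + 4·693 + 308) = 0.378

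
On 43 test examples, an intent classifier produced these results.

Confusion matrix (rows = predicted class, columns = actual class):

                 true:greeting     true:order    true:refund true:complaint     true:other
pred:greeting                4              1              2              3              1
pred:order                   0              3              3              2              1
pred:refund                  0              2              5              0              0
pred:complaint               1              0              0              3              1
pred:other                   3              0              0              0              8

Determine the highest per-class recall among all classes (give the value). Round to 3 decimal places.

0.727

Per-class recall (TP/(TP+FN)):
  greeting: TP=4, FN=0+0+1+3=4 → 4/8 = 0.5000
  order: TP=3, FN=1+2+0+0=3 → 3/6 = 0.5000
  refund: TP=5, FN=2+3+0+0=5 → 5/10 = 0.5000
  complaint: TP=3, FN=3+2+0+0=5 → 3/8 = 0.3750
  other: TP=8, FN=1+1+0+1=3 → 8/11 = 0.7273
Highest is class 'other' with recall = 0.727.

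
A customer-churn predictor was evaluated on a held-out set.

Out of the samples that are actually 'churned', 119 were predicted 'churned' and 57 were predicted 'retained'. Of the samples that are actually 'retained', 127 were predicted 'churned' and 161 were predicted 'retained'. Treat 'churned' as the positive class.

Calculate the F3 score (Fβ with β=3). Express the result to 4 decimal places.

Fβ = (1+β²)·TP / ((1+β²)·TP + β²·FN + FP), with β²=9
= 10·119 / (10·119 + 9·57 + 127) = 0.6503

0.6503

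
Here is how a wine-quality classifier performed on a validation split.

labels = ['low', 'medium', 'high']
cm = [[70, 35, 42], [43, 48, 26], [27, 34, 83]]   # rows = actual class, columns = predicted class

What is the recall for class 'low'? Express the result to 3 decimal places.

Take TP from the diagonal, FP from the rest of the 'low' prediction marginal, FN from the rest of the 'low' actual marginal.
recall = TP/(TP+FN).
low: TP=70, FN=35+42=77 → 70/147 = 0.4762

0.476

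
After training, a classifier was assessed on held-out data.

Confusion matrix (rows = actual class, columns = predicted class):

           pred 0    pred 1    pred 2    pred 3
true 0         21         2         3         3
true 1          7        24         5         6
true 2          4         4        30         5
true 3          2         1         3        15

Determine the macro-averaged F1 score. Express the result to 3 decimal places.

Per-class F1 score (2·TP/(2·TP+FP+FN)):
  0: TP=21, FP=7+4+2=13, FN=2+3+3=8 → 42/63 = 0.6667
  1: TP=24, FP=2+4+1=7, FN=7+5+6=18 → 48/73 = 0.6575
  2: TP=30, FP=3+5+3=11, FN=4+4+5=13 → 60/84 = 0.7143
  3: TP=15, FP=3+6+5=14, FN=2+1+3=6 → 30/50 = 0.6000
Macro-F1 score = mean = (0.6667 + 0.6575 + 0.7143 + 0.6000) / 4 = 0.660

0.660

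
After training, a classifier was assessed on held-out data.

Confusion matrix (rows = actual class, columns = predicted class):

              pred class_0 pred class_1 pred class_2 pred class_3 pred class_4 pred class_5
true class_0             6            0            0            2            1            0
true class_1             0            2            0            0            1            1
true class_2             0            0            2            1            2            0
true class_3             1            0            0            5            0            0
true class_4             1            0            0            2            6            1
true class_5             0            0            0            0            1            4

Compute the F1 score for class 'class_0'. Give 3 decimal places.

0.706

One-vs-rest for 'class_0': TP = diagonal; FP = other classes predicted 'class_0'; FN = 'class_0' predicted as other.
F1 score = 2·TP/(2·TP+FP+FN).
class_0: TP=6, FP=0+0+1+1+0=2, FN=0+0+2+1+0=3 → 12/17 = 0.7059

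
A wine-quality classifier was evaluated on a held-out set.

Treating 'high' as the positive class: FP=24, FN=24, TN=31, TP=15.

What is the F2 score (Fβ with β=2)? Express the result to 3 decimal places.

0.385

Fβ = (1+β²)·TP / ((1+β²)·TP + β²·FN + FP), with β²=4
= 5·15 / (5·15 + 4·24 + 24) = 0.385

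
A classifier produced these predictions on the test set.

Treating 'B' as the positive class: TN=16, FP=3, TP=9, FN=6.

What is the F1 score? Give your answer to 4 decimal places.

0.6667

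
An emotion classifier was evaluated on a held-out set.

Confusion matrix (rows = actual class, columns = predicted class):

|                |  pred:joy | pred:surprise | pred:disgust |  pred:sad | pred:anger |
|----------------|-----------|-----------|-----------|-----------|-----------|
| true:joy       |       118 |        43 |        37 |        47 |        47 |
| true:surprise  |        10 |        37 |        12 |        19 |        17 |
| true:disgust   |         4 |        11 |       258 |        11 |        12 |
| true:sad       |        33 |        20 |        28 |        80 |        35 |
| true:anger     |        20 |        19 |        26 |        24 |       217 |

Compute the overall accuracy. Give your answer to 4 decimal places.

0.5992

Accuracy = trace / total = (118+37+258+80+217=710) / 1185 = 710/1185 = 0.5992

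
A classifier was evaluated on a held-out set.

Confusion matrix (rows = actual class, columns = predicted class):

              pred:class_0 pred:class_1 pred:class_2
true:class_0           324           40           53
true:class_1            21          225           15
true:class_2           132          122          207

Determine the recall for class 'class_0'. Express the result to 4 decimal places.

0.7770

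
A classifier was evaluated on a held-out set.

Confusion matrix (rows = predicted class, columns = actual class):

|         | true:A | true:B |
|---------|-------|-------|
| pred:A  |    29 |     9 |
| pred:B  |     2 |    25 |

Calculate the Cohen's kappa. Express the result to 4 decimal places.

0.6642

Observed agreement pₒ = trace/N = 54/65 = 0.83077
Expected agreement pₑ = Σ (rowᵢ·colᵢ)/N² = (31·38 + 34·27)/65² = 0.49609
κ = (pₒ − pₑ)/(1 − pₑ) = (0.83077 − 0.49609)/(1 − 0.49609) = 0.6642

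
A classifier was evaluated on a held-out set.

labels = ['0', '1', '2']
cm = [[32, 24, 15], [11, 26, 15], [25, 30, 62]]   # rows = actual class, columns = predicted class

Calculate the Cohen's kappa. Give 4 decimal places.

Observed agreement pₒ = trace/N = 120/240 = 0.50000
Expected agreement pₑ = Σ (rowᵢ·colᵢ)/N² = (71·68 + 52·80 + 117·92)/240² = 0.34292
κ = (pₒ − pₑ)/(1 − pₑ) = (0.50000 − 0.34292)/(1 − 0.34292) = 0.2391

0.2391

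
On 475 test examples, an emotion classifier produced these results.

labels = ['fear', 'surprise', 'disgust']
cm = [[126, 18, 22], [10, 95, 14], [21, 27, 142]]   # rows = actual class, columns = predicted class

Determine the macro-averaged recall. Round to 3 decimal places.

0.768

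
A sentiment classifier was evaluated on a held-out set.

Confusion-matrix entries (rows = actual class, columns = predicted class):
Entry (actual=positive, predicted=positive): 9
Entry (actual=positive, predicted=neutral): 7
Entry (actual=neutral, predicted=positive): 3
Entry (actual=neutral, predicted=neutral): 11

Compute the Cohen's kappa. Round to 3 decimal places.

0.342

Observed agreement pₒ = trace/N = 20/30 = 0.6667
Expected agreement pₑ = Σ (rowᵢ·colᵢ)/N² = (16·12 + 14·18)/30² = 0.4933
κ = (pₒ − pₑ)/(1 − pₑ) = (0.6667 − 0.4933)/(1 − 0.4933) = 0.342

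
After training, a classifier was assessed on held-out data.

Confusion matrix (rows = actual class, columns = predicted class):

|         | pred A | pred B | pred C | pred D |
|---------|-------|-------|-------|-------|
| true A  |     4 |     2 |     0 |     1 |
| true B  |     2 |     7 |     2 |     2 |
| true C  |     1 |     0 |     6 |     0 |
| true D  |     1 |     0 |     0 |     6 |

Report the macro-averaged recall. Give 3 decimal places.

0.706

Per-class recall (TP/(TP+FN)):
  A: TP=4, FN=2+0+1=3 → 4/7 = 0.5714
  B: TP=7, FN=2+2+2=6 → 7/13 = 0.5385
  C: TP=6, FN=1+0+0=1 → 6/7 = 0.8571
  D: TP=6, FN=1+0+0=1 → 6/7 = 0.8571
Macro-recall = mean = (0.5714 + 0.5385 + 0.8571 + 0.8571) / 4 = 0.706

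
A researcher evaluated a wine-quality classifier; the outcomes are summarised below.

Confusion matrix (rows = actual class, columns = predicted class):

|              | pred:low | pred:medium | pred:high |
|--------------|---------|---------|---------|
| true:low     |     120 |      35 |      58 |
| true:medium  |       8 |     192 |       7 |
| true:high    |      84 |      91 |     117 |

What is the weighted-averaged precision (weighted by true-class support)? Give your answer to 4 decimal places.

Per-class precision (TP/(TP+FP)):
  low: TP=120, FP=8+84=92 → 120/212 = 0.56604
  medium: TP=192, FP=35+91=126 → 192/318 = 0.60377
  high: TP=117, FP=58+7=65 → 117/182 = 0.64286
Weighted-precision = Σ (supportᵢ/N)·precisionᵢ with N=712: (213/712)·0.56604 + (207/712)·0.60377 + (292/712)·0.64286 = 0.6085

0.6085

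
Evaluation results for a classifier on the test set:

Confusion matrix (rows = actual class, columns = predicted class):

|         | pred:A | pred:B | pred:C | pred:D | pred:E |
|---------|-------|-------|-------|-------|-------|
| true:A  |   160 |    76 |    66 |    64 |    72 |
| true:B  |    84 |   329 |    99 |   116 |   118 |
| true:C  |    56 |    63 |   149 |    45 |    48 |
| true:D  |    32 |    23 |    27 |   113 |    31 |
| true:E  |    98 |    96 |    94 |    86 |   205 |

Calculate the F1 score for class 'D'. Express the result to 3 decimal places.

0.348

Treat 'D' as positive and all other classes as negative.
F1 score = 2·TP/(2·TP+FP+FN).
D: TP=113, FP=64+116+45+86=311, FN=32+23+27+31=113 → 226/650 = 0.3477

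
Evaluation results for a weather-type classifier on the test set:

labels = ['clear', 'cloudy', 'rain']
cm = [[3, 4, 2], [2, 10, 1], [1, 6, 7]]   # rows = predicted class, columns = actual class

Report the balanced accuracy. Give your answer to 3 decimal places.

Balanced accuracy = mean of per-class recall.
  clear: recall = 3/6 = 0.5000
  cloudy: recall = 10/20 = 0.5000
  rain: recall = 7/10 = 0.7000
Mean = (0.5000 + 0.5000 + 0.7000) / 3 = 0.567

0.567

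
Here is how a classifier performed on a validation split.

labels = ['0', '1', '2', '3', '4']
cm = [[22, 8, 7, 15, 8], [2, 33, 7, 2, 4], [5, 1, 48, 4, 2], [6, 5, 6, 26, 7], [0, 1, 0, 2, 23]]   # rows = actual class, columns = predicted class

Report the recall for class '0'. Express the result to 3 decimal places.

recall = TP/(TP+FN).
0: TP=22, FN=8+7+15+8=38 → 22/60 = 0.3667

0.367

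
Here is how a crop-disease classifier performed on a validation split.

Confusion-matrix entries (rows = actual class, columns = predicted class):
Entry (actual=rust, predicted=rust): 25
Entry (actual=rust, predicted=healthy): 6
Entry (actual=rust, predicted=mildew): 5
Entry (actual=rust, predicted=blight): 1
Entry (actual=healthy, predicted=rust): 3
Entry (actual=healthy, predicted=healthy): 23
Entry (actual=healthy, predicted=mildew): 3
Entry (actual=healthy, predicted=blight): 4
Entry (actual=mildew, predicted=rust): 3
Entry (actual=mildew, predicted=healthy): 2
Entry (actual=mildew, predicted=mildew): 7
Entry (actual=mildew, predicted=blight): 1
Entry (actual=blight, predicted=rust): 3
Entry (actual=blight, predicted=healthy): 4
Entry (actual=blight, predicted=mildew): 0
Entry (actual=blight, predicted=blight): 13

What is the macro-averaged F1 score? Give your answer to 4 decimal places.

0.6368

Per-class F1 score (2·TP/(2·TP+FP+FN)):
  rust: TP=25, FP=3+3+3=9, FN=6+5+1=12 → 50/71 = 0.70423
  healthy: TP=23, FP=6+2+4=12, FN=3+3+4=10 → 46/68 = 0.67647
  mildew: TP=7, FP=5+3+0=8, FN=3+2+1=6 → 14/28 = 0.50000
  blight: TP=13, FP=1+4+1=6, FN=3+4+0=7 → 26/39 = 0.66667
Macro-F1 score = mean = (0.70423 + 0.67647 + 0.50000 + 0.66667) / 4 = 0.6368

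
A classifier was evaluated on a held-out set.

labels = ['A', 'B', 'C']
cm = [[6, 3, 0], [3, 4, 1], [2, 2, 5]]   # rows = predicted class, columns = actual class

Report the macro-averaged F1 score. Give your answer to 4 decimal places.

0.5791

Per-class F1 score (2·TP/(2·TP+FP+FN)):
  A: TP=6, FP=3+0=3, FN=3+2=5 → 12/20 = 0.60000
  B: TP=4, FP=3+1=4, FN=3+2=5 → 8/17 = 0.47059
  C: TP=5, FP=2+2=4, FN=0+1=1 → 10/15 = 0.66667
Macro-F1 score = mean = (0.60000 + 0.47059 + 0.66667) / 3 = 0.5791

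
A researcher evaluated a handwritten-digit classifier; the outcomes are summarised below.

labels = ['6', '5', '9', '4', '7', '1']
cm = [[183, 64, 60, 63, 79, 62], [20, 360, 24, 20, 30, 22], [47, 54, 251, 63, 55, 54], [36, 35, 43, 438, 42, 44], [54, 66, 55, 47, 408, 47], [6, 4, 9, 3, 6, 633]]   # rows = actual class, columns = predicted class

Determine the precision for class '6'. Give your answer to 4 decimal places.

Take TP from the diagonal, FP from the rest of the '6' prediction marginal, FN from the rest of the '6' actual marginal.
precision = TP/(TP+FP).
6: TP=183, FP=20+47+36+54+6=163 → 183/346 = 0.52890

0.5289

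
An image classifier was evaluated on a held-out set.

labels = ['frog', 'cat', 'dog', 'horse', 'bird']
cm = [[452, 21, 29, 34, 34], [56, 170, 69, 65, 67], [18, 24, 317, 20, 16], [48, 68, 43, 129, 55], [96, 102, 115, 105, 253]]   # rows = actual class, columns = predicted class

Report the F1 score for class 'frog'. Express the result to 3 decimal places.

Take TP from the diagonal, FP from the rest of the 'frog' prediction marginal, FN from the rest of the 'frog' actual marginal.
F1 score = 2·TP/(2·TP+FP+FN).
frog: TP=452, FP=56+18+48+96=218, FN=21+29+34+34=118 → 904/1240 = 0.7290

0.729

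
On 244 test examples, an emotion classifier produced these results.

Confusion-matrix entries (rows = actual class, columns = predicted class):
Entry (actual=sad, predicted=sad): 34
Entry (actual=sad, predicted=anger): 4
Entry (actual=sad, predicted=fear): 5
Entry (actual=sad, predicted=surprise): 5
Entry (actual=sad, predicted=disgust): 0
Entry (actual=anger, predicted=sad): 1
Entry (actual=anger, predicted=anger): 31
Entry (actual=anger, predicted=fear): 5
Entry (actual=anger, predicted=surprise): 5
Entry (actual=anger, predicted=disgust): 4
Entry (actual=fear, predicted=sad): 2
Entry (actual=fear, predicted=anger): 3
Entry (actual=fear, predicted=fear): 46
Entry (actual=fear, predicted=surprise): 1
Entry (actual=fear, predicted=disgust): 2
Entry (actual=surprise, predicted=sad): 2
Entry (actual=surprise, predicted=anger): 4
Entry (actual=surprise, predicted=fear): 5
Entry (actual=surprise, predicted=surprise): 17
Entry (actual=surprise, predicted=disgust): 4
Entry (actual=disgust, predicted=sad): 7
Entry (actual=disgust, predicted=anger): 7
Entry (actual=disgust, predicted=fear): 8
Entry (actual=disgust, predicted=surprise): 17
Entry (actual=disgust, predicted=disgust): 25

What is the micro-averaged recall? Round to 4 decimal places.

0.6270

Micro-averaging pools counts across classes: ΣTP=153, ΣFP=91, ΣFN=91.
Micro-recall = TP/(TP+FN) on pooled counts = 0.6270 (equals overall accuracy in single-label multiclass).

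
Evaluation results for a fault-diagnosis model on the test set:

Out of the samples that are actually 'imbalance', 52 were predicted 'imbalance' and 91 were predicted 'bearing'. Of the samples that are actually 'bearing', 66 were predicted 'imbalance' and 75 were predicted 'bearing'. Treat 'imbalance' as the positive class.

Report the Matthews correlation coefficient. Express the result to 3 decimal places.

MCC = (TP·TN − FP·FN) / √((TP+FP)(TP+FN)(TN+FP)(TN+FN))
Numerator = 52·75 − 66·91 = -2106
Denominator = √(118·143·141·166) = √394952844 = 19873.4205
MCC = -2106 / 19873.4205 = -0.106

-0.106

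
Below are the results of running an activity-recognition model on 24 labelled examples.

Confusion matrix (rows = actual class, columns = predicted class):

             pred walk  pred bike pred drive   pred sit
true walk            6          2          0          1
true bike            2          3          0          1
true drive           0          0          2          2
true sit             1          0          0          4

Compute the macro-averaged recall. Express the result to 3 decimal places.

0.617

Per-class recall (TP/(TP+FN)):
  walk: TP=6, FN=2+0+1=3 → 6/9 = 0.6667
  bike: TP=3, FN=2+0+1=3 → 3/6 = 0.5000
  drive: TP=2, FN=0+0+2=2 → 2/4 = 0.5000
  sit: TP=4, FN=1+0+0=1 → 4/5 = 0.8000
Macro-recall = mean = (0.6667 + 0.5000 + 0.5000 + 0.8000) / 4 = 0.617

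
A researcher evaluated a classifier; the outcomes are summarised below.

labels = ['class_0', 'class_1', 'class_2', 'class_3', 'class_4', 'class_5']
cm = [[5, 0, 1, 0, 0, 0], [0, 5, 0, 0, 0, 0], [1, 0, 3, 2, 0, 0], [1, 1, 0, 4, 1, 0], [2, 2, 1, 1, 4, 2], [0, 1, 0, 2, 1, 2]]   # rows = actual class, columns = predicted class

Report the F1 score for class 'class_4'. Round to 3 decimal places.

Take TP from the diagonal, FP from the rest of the 'class_4' prediction marginal, FN from the rest of the 'class_4' actual marginal.
F1 score = 2·TP/(2·TP+FP+FN).
class_4: TP=4, FP=0+0+0+1+1=2, FN=2+2+1+1+2=8 → 8/18 = 0.4444

0.444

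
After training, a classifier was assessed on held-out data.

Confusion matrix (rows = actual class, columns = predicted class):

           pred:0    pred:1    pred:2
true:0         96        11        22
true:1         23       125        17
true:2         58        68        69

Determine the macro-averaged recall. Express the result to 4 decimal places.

0.6185

Per-class recall (TP/(TP+FN)):
  0: TP=96, FN=11+22=33 → 96/129 = 0.74419
  1: TP=125, FN=23+17=40 → 125/165 = 0.75758
  2: TP=69, FN=58+68=126 → 69/195 = 0.35385
Macro-recall = mean = (0.74419 + 0.75758 + 0.35385) / 3 = 0.6185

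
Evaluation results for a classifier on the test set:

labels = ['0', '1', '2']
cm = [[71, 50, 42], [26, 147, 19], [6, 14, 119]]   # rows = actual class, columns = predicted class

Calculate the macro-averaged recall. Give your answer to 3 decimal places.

Per-class recall (TP/(TP+FN)):
  0: TP=71, FN=50+42=92 → 71/163 = 0.4356
  1: TP=147, FN=26+19=45 → 147/192 = 0.7656
  2: TP=119, FN=6+14=20 → 119/139 = 0.8561
Macro-recall = mean = (0.4356 + 0.7656 + 0.8561) / 3 = 0.686

0.686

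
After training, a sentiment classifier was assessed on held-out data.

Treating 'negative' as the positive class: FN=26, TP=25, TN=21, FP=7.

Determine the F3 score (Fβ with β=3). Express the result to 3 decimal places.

0.509

Fβ = (1+β²)·TP / ((1+β²)·TP + β²·FN + FP), with β²=9
= 10·25 / (10·25 + 9·26 + 7) = 0.509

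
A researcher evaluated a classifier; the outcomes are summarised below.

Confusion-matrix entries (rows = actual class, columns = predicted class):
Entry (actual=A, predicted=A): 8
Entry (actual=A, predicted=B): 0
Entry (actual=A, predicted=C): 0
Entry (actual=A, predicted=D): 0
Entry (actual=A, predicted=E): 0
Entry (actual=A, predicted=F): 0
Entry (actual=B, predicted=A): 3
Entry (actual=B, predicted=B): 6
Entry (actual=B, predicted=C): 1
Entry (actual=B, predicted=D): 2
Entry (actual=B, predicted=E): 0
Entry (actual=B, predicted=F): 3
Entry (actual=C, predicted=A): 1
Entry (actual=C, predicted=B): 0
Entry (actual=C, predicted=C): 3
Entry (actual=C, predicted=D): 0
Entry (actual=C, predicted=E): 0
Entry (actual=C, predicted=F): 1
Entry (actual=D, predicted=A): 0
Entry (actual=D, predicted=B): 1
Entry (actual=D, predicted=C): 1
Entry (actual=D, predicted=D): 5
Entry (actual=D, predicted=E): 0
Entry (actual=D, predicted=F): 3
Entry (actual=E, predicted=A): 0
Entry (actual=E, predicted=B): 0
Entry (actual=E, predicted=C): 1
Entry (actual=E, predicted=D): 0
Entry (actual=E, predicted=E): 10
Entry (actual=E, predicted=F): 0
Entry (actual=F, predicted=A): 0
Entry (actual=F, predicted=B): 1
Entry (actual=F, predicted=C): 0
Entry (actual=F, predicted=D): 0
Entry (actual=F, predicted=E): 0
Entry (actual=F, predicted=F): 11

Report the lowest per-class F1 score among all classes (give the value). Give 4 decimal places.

Per-class F1 score (2·TP/(2·TP+FP+FN)):
  A: TP=8, FP=3+1+0+0+0=4, FN=0+0+0+0+0=0 → 16/20 = 0.80000
  B: TP=6, FP=0+0+1+0+1=2, FN=3+1+2+0+3=9 → 12/23 = 0.52174
  C: TP=3, FP=0+1+1+1+0=3, FN=1+0+0+0+1=2 → 6/11 = 0.54545
  D: TP=5, FP=0+2+0+0+0=2, FN=0+1+1+0+3=5 → 10/17 = 0.58824
  E: TP=10, FP=0+0+0+0+0=0, FN=0+0+1+0+0=1 → 20/21 = 0.95238
  F: TP=11, FP=0+3+1+3+0=7, FN=0+1+0+0+0=1 → 22/30 = 0.73333
Lowest is class 'B' with F1 score = 0.5217.

0.5217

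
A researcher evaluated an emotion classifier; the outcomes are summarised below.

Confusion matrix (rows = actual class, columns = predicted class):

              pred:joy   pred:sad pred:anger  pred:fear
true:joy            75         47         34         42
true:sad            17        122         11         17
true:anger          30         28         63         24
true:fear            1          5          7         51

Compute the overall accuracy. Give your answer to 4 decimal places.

Accuracy = trace / total = (75+122+63+51=311) / 574 = 311/574 = 0.5418

0.5418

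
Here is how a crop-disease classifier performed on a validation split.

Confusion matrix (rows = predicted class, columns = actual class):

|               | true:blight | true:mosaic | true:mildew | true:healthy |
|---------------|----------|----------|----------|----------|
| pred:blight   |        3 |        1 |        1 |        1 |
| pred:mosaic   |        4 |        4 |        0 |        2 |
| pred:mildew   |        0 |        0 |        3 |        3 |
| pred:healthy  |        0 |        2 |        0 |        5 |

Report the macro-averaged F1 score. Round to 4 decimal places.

Per-class F1 score (2·TP/(2·TP+FP+FN)):
  blight: TP=3, FP=1+1+1=3, FN=4+0+0=4 → 6/13 = 0.46154
  mosaic: TP=4, FP=4+0+2=6, FN=1+0+2=3 → 8/17 = 0.47059
  mildew: TP=3, FP=0+0+3=3, FN=1+0+0=1 → 6/10 = 0.60000
  healthy: TP=5, FP=0+2+0=2, FN=1+2+3=6 → 10/18 = 0.55556
Macro-F1 score = mean = (0.46154 + 0.47059 + 0.60000 + 0.55556) / 4 = 0.5219

0.5219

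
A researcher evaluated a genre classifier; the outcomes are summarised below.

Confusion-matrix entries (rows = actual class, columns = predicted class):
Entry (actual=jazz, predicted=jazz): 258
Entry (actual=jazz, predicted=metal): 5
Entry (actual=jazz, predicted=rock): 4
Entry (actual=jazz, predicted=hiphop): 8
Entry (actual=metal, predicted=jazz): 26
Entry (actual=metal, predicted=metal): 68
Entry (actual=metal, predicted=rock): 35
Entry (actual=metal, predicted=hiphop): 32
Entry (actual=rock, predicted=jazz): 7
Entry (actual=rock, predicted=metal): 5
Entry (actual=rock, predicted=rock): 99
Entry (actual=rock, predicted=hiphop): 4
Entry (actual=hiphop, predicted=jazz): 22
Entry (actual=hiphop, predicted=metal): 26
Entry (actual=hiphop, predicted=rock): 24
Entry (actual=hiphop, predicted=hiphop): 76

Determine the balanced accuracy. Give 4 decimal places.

0.6837

Balanced accuracy = mean of per-class recall.
  jazz: recall = 258/275 = 0.93818
  metal: recall = 68/161 = 0.42236
  rock: recall = 99/115 = 0.86087
  hiphop: recall = 76/148 = 0.51351
Mean = (0.93818 + 0.42236 + 0.86087 + 0.51351) / 4 = 0.6837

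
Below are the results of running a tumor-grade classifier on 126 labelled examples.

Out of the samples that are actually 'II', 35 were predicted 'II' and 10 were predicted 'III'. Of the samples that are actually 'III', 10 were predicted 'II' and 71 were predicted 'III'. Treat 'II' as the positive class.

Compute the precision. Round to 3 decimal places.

Precision = TP/(TP+FP) = 35/(35+10) = 35/45 = 0.778

0.778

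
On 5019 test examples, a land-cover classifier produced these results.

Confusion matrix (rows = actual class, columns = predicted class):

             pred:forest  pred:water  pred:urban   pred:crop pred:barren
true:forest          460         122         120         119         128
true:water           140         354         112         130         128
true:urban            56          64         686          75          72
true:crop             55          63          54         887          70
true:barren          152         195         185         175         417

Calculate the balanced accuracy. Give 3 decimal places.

0.554

Balanced accuracy = mean of per-class recall.
  forest: recall = 460/949 = 0.4847
  water: recall = 354/864 = 0.4097
  urban: recall = 686/953 = 0.7198
  crop: recall = 887/1129 = 0.7857
  barren: recall = 417/1124 = 0.3710
Mean = (0.4847 + 0.4097 + 0.7198 + 0.7857 + 0.3710) / 5 = 0.554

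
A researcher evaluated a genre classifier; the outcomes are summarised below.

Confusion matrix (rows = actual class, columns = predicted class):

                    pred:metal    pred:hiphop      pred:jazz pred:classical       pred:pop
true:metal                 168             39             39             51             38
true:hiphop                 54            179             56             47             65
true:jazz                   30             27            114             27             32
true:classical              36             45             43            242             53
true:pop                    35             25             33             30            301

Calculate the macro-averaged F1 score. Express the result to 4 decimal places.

Per-class F1 score (2·TP/(2·TP+FP+FN)):
  metal: TP=168, FP=54+30+36+35=155, FN=39+39+51+38=167 → 336/658 = 0.51064
  hiphop: TP=179, FP=39+27+45+25=136, FN=54+56+47+65=222 → 358/716 = 0.50000
  jazz: TP=114, FP=39+56+43+33=171, FN=30+27+27+32=116 → 228/515 = 0.44272
  classical: TP=242, FP=51+47+27+30=155, FN=36+45+43+53=177 → 484/816 = 0.59314
  pop: TP=301, FP=38+65+32+53=188, FN=35+25+33+30=123 → 602/913 = 0.65936
Macro-F1 score = mean = (0.51064 + 0.50000 + 0.44272 + 0.59314 + 0.65936) / 5 = 0.5412

0.5412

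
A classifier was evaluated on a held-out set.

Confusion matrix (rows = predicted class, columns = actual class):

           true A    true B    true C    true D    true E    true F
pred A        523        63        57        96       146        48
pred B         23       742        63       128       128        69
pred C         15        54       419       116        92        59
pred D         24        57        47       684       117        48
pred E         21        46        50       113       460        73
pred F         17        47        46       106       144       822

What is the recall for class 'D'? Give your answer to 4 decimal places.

0.5503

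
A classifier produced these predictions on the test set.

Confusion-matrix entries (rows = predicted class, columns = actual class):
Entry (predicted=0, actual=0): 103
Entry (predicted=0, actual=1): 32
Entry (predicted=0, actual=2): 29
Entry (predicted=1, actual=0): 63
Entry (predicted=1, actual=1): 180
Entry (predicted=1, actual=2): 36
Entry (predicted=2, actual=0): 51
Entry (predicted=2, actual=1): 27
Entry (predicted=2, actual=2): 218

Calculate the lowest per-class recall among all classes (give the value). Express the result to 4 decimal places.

0.4747

Per-class recall (TP/(TP+FN)):
  0: TP=103, FN=63+51=114 → 103/217 = 0.47465
  1: TP=180, FN=32+27=59 → 180/239 = 0.75314
  2: TP=218, FN=29+36=65 → 218/283 = 0.77032
Lowest is class '0' with recall = 0.4747.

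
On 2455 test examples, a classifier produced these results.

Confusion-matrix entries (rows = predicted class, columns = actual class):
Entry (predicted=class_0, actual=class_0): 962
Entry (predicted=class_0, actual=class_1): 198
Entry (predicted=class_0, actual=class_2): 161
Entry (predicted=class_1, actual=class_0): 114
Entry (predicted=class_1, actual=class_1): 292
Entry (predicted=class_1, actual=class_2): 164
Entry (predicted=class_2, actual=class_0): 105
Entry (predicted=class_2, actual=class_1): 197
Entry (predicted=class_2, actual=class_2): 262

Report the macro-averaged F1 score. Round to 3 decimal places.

0.563

Per-class F1 score (2·TP/(2·TP+FP+FN)):
  class_0: TP=962, FP=198+161=359, FN=114+105=219 → 1924/2502 = 0.7690
  class_1: TP=292, FP=114+164=278, FN=198+197=395 → 584/1257 = 0.4646
  class_2: TP=262, FP=105+197=302, FN=161+164=325 → 524/1151 = 0.4553
Macro-F1 score = mean = (0.7690 + 0.4646 + 0.4553) / 3 = 0.563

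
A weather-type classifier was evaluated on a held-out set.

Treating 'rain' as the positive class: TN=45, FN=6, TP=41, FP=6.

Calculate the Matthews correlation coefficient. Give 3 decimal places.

MCC = (TP·TN − FP·FN) / √((TP+FP)(TP+FN)(TN+FP)(TN+FN))
Numerator = 41·45 − 6·6 = 1809
Denominator = √(47·47·51·51) = √5745609 = 2397.0000
MCC = 1809 / 2397.0000 = 0.755

0.755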